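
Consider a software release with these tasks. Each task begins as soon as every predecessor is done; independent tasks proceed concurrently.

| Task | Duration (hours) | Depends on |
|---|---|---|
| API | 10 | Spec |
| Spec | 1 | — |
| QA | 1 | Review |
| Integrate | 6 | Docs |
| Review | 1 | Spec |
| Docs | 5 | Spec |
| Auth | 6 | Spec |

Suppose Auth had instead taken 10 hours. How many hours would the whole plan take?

12

As given, the longest chain is Spec→Docs→Integrate = 1+5+6 = 12, so the finish is 12 hours.
Auth has 5 hours of float (longest path through it is 7).
That remains the longest chain; total 12 hours.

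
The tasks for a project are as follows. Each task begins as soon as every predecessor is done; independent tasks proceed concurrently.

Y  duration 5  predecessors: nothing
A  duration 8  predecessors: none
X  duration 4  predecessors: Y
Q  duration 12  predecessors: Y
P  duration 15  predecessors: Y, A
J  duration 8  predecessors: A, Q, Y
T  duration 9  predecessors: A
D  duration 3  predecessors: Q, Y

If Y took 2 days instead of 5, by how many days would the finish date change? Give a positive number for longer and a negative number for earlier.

-2

Baseline: Y→Q→J = 5+12+8 = 25 → 25 days.
Since Y is critical, the -3 change carries straight to that chain (now 22 days).
New critical path: A→P = 8+15 = 23 ⇒ 23 days.
Change in finish: 23 − 25 = -2 days.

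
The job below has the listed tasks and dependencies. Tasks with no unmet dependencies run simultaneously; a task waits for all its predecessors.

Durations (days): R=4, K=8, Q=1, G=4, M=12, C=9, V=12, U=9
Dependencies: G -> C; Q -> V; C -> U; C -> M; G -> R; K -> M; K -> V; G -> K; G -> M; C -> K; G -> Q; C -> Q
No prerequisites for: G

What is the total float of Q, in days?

7

Critical path: G→C→K→M = 4+9+8+12 = 33, so the finish is 33 days.
The longest chain containing Q totals 26 days.
So Q can slip 21 − 14 = 7 days.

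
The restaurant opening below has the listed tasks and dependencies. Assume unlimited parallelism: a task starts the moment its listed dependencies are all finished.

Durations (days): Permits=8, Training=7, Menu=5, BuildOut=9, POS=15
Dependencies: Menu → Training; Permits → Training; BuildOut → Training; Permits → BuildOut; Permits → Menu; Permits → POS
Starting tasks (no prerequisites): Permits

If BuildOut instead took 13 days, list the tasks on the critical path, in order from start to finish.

Actual critical path: Permits→BuildOut→Training = 8+9+7 = 24 ⇒ 24 days.
Since BuildOut is critical, the +4 change carries straight to that chain (now 28 days).
The critical path is still Permits→BuildOut→Training; finish is now 28 days.

Permits, BuildOut, Training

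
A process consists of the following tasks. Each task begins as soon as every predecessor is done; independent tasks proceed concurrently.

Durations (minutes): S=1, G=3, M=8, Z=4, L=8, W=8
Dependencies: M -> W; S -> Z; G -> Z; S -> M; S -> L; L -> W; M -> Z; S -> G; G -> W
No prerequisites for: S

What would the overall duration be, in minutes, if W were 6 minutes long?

15

As given, the longest chain is S→M→W = 1+8+8 = 17, so the finish is 17 minutes.
W lies on that path, so at 6 minutes the path becomes 15 minutes.
That remains the longest chain; total 15 minutes.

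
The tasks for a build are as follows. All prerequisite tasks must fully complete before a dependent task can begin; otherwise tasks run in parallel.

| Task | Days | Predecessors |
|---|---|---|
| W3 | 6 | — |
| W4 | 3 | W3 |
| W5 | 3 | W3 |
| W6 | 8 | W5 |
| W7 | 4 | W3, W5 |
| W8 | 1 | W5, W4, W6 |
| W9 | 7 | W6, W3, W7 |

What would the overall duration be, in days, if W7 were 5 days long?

24

Baseline: W3→W5→W6→W9 = 6+3+8+7 = 24 → 24 days.
W7 is off the critical path — its longest chain is 20 days, giving 4 of slack.
The critical path is still W3→W5→W6→W9; finish is now 24 days.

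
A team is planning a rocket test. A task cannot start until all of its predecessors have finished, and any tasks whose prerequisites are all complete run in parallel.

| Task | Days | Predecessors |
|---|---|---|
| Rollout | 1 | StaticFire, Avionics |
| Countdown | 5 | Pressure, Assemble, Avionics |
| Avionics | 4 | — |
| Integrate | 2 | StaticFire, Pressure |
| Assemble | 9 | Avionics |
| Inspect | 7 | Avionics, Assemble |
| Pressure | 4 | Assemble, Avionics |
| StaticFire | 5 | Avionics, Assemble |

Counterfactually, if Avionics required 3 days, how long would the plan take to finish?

21

Critical path before the change: Avionics→Assemble→Pressure→Countdown = 4+9+4+5 = 22 giving 22 days.
Avionics is on the critical path; changing it to 3 makes that path 21 days.
No other chain overtakes it, so the finish is 21 days.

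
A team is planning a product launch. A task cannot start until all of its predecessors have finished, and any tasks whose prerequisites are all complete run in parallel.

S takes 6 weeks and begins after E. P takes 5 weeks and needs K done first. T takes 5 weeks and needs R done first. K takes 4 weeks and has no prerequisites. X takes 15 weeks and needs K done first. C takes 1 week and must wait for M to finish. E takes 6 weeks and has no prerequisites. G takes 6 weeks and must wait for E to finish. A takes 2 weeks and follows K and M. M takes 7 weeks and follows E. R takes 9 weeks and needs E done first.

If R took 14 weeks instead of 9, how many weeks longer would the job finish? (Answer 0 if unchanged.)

Critical path before the change: E→R→T = 6+9+5 = 20 giving 20 weeks.
R lies on that path, so at 14 weeks the path becomes 25 weeks.
That remains the longest chain; total 25 weeks.
Change in finish: 25 − 20 = +5 weeks.

5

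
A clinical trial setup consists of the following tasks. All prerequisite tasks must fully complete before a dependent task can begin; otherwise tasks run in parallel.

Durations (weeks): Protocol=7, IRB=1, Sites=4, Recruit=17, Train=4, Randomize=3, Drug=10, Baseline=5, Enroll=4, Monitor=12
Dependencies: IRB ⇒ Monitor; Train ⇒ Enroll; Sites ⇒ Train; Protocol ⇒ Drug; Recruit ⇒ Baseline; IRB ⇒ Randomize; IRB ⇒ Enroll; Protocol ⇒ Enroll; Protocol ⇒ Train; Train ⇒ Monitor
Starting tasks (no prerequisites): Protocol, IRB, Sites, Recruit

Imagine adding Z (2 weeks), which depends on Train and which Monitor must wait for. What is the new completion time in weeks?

25

Originally the project takes 23 weeks.
With Z inserted, Monitor now waits for max(IRB, Train, Z).
New critical path: Protocol→Train→Z→Monitor = 7+4+2+12 = 25 ⇒ 25 weeks.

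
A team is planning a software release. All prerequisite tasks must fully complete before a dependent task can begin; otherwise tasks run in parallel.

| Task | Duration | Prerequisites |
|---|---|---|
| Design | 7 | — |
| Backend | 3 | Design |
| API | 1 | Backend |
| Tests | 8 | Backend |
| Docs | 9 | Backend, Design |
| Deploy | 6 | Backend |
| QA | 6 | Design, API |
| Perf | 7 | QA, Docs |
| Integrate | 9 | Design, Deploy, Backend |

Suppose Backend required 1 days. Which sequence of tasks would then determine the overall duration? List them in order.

Design, Backend, Docs, Perf

As given, the longest chain is Design→Backend→Docs→Perf = 7+3+9+7 = 26, so the finish is 26 days.
Backend lies on that path, so at 1 day the path becomes 24 days.
No other chain overtakes it, so the finish is 24 days.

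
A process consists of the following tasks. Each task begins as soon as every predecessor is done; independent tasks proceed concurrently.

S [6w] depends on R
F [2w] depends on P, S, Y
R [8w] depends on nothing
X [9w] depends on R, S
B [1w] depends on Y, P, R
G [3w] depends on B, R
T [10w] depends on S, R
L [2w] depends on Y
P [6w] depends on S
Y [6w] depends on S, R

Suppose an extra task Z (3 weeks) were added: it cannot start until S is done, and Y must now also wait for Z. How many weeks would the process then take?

27

Originally the process takes 24 weeks.
With Z inserted, Y now waits for max(S, R, Z).
New critical path: R→S→Z→Y→B→G = 8+6+3+6+1+3 = 27 ⇒ 27 weeks.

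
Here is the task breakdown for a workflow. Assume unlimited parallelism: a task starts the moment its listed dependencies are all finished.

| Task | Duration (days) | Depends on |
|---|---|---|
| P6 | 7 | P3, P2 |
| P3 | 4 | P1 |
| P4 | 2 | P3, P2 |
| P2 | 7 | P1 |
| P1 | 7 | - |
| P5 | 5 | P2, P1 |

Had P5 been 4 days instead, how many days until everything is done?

21

Critical path before the change: P1→P2→P6 = 7+7+7 = 21 giving 21 days.
P5 is off the critical path — its longest chain is 19 days, giving 2 of slack.
No other chain overtakes it, so the finish is 21 days.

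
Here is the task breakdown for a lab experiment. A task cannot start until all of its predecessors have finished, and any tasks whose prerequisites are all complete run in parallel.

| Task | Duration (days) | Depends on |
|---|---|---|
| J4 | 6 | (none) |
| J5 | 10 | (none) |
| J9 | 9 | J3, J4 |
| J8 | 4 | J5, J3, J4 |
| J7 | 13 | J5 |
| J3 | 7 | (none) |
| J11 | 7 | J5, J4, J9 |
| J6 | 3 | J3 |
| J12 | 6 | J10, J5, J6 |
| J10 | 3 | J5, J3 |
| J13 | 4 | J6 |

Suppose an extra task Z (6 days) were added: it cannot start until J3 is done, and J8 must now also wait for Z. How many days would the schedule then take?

23

Originally the schedule takes 23 days.
With Z inserted, J8 now waits for max(J5, J3, J4, Z).
New critical path: J3→J9→J11 = 7+9+7 = 23 ⇒ 23 days.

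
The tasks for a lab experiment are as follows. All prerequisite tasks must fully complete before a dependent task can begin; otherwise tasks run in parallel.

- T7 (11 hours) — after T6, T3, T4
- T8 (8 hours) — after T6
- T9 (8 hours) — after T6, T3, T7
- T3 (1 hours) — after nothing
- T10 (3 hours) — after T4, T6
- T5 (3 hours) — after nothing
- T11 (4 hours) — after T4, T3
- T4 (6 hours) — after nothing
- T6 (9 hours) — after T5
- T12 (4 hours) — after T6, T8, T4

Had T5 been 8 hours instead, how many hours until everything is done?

36

The binding path is T5→T6→T7→T9 = 3+9+11+8 = 31; finish at 31 hours.
Since T5 is critical, the +5 change carries straight to that chain (now 36 hours).
No other chain overtakes it, so the finish is 36 hours.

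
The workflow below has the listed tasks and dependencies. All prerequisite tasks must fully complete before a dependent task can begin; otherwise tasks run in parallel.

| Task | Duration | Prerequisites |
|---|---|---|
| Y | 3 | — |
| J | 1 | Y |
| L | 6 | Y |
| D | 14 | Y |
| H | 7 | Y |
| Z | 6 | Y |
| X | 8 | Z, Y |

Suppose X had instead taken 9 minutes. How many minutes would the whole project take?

18

Baseline: Y→Z→X = 3+6+8 = 17 → 17 minutes.
Since X is critical, the +1 change carries straight to that chain (now 18 minutes).
The critical path is still Y→Z→X; finish is now 18 minutes.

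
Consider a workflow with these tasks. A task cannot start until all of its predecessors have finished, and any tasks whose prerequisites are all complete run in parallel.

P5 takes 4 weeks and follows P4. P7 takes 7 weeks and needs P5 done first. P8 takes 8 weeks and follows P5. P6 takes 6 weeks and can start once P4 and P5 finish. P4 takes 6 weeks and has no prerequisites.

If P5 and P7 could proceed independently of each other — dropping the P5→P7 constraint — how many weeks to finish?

18

Original critical path: P4→P5→P8 = 6+4+8 = 18 ⇒ 18 weeks.
Without P5→P7, P7's earliest start moves from 10 to 0.
New critical path: P4→P5→P8 = 6+4+8 = 18 ⇒ 18 weeks.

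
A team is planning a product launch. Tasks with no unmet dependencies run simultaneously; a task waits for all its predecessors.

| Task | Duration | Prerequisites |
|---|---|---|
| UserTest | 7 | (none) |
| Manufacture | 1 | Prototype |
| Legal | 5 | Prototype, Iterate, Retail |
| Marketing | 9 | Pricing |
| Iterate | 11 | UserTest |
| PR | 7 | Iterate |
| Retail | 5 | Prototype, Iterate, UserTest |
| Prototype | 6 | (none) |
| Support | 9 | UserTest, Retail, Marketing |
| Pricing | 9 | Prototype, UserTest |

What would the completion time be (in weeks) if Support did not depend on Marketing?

Original critical path: UserTest→Pricing→Marketing→Support = 7+9+9+9 = 34 ⇒ 34 weeks.
Without Marketing→Support, Support's earliest start moves from 25 to 23.
After: UserTest→Iterate→Retail→Support = 7+11+5+9 = 32 → 32 weeks.

32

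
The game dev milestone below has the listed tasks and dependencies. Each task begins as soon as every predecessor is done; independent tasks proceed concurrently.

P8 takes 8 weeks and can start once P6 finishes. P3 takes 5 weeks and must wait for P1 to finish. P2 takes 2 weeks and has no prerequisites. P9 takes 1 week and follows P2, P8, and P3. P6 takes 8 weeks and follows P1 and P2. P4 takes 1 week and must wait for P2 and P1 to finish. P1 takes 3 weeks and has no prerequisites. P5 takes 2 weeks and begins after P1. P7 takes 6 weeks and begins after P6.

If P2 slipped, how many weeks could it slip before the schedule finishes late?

P1→P6→P8→P9 = 3+8+8+1 = 20 sets the makespan at 20 weeks.
The longest chain containing P2 totals 19 weeks.
Slack of P2 = 1 − 0 = 1 week.

1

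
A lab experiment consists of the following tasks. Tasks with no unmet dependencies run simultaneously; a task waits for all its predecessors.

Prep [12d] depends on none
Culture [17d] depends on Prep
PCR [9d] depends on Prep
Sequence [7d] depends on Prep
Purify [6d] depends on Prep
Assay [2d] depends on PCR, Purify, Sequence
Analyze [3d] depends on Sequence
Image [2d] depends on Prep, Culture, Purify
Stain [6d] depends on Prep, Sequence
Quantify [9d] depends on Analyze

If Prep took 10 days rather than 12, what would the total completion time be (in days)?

Critical path before the change: Prep→Culture→Image = 12+17+2 = 31 giving 31 days.
Since Prep is critical, the -2 change carries straight to that chain (now 29 days).
No other chain overtakes it, so the finish is 29 days.

29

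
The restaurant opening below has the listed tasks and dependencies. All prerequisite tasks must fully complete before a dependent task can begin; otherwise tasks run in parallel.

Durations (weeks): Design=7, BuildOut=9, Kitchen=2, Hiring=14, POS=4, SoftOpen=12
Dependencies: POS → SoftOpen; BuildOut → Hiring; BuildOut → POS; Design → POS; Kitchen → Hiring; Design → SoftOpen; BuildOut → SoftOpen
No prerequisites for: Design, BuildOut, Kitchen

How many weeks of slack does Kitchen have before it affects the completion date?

Critical path: BuildOut→POS→SoftOpen = 9+4+12 = 25, so the finish is 25 weeks.
Kitchen finishes as early as 2 and must finish by 11.
Slack of Kitchen = 9 − 0 = 9 weeks.

9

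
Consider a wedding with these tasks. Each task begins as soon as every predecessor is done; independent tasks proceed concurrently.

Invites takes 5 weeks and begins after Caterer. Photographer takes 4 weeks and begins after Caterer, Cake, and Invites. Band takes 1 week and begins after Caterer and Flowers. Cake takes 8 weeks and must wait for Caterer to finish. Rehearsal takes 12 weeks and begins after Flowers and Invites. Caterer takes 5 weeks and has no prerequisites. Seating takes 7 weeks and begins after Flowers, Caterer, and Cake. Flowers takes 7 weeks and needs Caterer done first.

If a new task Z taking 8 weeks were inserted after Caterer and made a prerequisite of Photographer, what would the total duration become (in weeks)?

24

Originally the plan takes 24 weeks.
With Z inserted, Photographer now waits for max(Caterer, Cake, Invites, Z).
New critical path: Caterer→Flowers→Rehearsal = 5+7+12 = 24 ⇒ 24 weeks.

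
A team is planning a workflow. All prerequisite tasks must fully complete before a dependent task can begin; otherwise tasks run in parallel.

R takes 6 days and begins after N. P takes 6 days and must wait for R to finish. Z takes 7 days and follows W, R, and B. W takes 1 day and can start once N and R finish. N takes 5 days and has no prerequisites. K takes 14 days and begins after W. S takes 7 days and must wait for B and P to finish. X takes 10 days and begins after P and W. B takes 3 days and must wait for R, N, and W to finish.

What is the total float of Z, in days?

5

The longest chain is N→R→P→X = 5+6+6+10 = 27; overall finish 27 days.
Z finishes as early as 22 and must finish by 27.
So Z can slip 27 − 22 = 5 days.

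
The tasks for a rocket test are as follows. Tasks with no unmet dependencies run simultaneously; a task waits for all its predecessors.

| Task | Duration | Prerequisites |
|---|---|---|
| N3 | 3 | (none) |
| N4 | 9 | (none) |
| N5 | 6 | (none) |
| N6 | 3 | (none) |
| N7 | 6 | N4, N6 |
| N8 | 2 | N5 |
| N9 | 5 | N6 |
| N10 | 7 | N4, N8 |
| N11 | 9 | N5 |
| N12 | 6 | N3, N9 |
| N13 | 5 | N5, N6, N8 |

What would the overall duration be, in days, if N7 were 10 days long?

19

Critical path before the change: N4→N10 = 9+7 = 16 giving 16 days.
N7 has 1 day of float (longest path through it is 15).
Now N4→N7 = 9+10 = 19 is longest, so the finish becomes 19 days.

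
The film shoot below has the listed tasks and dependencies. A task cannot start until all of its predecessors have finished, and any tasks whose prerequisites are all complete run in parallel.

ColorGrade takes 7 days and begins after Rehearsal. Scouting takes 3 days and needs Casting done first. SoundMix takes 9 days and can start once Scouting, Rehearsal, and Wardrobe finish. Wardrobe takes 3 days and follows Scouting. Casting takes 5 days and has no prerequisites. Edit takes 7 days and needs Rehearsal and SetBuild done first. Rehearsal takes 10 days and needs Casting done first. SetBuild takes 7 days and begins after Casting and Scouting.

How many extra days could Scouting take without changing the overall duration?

2

Casting→Rehearsal→SoundMix = 5+10+9 = 24 sets the makespan at 24 days.
The longest chain containing Scouting totals 22 days.
Float = 24 − 22 = 2.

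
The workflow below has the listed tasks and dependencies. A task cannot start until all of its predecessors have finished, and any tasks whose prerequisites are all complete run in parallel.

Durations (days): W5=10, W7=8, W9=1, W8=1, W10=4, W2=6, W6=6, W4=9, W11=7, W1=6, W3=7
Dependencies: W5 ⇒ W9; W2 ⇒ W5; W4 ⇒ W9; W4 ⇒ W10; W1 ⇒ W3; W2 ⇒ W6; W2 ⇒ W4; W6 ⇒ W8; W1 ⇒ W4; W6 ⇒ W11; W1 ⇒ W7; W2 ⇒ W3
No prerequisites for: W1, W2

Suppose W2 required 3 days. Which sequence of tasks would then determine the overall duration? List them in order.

W1, W4, W10

Actual critical path: W2→W4→W10 = 6+9+4 = 19 ⇒ 19 days.
W2 is on the critical path; changing it to 3 makes that path 16 days.
The binding chain switches to W1→W4→W10 = 6+9+4 = 19; finish 19 days.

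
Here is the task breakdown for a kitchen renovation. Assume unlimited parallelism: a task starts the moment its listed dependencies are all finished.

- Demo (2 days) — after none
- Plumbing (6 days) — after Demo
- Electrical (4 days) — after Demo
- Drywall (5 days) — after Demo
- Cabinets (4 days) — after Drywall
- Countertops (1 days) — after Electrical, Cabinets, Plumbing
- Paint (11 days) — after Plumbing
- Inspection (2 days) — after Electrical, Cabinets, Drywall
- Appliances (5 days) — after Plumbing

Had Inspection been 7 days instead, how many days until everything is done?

The binding path is Demo→Plumbing→Paint = 2+6+11 = 19; finish at 19 days.
The longest path through Inspection is only 13 days, so Inspection has float 6.
No other chain overtakes it, so the finish is 19 days.

19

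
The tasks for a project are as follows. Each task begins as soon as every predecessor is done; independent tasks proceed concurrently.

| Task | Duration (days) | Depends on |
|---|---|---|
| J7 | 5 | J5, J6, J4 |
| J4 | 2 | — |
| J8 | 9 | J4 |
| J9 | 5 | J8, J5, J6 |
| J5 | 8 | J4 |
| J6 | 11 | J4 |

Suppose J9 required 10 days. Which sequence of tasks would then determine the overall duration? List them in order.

Critical path before the change: J4→J6→J9 = 2+11+5 = 18 giving 18 days.
Since J9 is critical, the +5 change carries straight to that chain (now 23 days).
That remains the longest chain; total 23 days.

J4, J6, J9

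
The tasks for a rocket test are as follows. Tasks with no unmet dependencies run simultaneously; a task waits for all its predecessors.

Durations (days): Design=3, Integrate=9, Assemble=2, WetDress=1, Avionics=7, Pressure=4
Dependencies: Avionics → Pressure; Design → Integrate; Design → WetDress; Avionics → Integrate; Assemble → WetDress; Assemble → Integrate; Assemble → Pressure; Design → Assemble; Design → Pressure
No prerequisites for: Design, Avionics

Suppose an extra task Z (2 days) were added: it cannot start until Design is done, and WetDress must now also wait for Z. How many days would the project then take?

Originally the project takes 16 days.
With Z inserted, WetDress now waits for max(Assemble, Design, Z).
New critical path: Avionics→Integrate = 7+9 = 16 ⇒ 16 days.

16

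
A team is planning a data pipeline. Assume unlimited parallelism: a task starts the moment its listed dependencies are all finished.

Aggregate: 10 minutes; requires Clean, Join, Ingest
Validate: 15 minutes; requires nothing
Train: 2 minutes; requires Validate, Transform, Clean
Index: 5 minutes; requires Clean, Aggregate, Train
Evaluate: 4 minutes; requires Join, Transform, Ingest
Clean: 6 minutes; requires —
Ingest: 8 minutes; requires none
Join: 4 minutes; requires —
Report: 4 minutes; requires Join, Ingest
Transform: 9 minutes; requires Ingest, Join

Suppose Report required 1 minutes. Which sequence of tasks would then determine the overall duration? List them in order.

Ingest, Transform, Train, Index

Baseline: Ingest→Transform→Train→Index = 8+9+2+5 = 24 → 24 minutes.
Report is off the critical path — its longest chain is 12 minutes, giving 12 of slack.
The critical path is still Ingest→Transform→Train→Index; finish is now 24 minutes.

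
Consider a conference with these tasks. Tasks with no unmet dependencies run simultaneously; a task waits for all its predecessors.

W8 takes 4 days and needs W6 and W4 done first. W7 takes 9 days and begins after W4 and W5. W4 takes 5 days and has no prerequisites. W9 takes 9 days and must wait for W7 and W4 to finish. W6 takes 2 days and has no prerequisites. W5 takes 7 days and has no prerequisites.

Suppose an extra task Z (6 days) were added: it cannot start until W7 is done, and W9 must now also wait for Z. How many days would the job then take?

Originally the job takes 25 days.
With Z inserted, W9 now waits for max(W7, W4, Z).
New critical path: W5→W7→Z→W9 = 7+9+6+9 = 31 ⇒ 31 days.

31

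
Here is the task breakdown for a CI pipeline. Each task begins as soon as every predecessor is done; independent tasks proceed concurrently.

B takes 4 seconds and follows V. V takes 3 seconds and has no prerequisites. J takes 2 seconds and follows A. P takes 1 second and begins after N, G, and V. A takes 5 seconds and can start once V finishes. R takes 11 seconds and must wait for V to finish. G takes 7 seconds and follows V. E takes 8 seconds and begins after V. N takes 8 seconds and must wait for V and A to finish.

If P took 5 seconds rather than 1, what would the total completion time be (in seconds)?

21

Critical path before the change: V→A→N→P = 3+5+8+1 = 17 giving 17 seconds.
P lies on that path, so at 5 seconds the path becomes 21 seconds.
That remains the longest chain; total 21 seconds.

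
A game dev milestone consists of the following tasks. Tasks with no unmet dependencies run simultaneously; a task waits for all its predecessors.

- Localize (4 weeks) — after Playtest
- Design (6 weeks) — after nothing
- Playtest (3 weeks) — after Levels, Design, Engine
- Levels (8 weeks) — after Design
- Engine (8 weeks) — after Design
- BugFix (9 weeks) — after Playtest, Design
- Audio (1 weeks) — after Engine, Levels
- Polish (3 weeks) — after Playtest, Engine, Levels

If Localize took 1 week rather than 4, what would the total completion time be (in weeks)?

26

Baseline: Design→Engine→Playtest→BugFix = 6+8+3+9 = 26 → 26 weeks.
The longest path through Localize is only 21 weeks, so Localize has float 5.
The critical path is still Design→Engine→Playtest→BugFix; finish is now 26 weeks.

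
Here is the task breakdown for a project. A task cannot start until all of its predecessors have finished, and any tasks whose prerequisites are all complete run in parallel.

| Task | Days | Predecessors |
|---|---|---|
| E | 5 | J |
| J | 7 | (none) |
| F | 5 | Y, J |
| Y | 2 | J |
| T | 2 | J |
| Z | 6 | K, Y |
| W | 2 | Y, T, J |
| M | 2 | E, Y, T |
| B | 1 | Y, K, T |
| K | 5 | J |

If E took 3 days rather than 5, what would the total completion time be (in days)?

18

Critical path before the change: J→K→Z = 7+5+6 = 18 giving 18 days.
The longest path through E is only 14 days, so E has float 4.
That remains the longest chain; total 18 days.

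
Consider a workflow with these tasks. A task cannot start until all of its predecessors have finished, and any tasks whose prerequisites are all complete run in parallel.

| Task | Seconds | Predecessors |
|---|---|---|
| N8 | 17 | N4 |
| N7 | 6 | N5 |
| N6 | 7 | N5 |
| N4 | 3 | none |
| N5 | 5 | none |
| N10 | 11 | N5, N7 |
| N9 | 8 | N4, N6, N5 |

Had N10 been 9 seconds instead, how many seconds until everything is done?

20

Baseline: N5→N7→N10 = 5+6+11 = 22 → 22 seconds.
N10 is on the critical path; changing it to 9 makes that path 20 seconds.
New critical path: N4→N8 = 3+17 = 20 ⇒ 20 seconds.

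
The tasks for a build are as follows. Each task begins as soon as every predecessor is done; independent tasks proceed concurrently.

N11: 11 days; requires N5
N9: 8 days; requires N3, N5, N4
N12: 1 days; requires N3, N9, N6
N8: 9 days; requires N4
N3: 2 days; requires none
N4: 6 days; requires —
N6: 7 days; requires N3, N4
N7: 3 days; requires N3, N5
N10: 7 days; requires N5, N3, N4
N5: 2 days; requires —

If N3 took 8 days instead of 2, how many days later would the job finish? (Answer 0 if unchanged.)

Baseline: N4→N8 = 6+9 = 15 → 15 days.
N3 has 4 days of float (longest path through it is 11).
The binding chain switches to N3→N9→N12 = 8+8+1 = 17; finish 17 days.
Change in finish: 17 − 15 = +2 days.

2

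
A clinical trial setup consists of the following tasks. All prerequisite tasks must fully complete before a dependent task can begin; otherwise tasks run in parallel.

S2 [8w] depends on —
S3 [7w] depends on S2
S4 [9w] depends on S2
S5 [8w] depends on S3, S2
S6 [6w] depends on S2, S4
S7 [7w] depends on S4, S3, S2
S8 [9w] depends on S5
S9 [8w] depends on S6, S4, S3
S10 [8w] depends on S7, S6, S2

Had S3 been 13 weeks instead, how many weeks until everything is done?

As given, the longest chain is S2→S3→S5→S8 = 8+7+8+9 = 32, so the finish is 32 weeks.
Since S3 is critical, the +6 change carries straight to that chain (now 38 weeks).
The critical path is still S2→S3→S5→S8; finish is now 38 weeks.

38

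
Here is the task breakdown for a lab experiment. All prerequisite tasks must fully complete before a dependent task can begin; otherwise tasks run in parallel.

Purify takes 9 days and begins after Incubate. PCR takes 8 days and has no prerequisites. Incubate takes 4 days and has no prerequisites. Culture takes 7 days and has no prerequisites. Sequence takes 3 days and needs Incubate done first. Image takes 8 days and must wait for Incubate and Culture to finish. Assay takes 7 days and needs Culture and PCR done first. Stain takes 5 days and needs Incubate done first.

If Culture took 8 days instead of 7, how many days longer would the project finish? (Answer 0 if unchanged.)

1

The binding path is Culture→Image = 7+8 = 15; finish at 15 days.
Culture lies on that path, so at 8 days the path becomes 16 days.
That remains the longest chain; total 16 days.
Change in finish: 16 − 15 = +1 days.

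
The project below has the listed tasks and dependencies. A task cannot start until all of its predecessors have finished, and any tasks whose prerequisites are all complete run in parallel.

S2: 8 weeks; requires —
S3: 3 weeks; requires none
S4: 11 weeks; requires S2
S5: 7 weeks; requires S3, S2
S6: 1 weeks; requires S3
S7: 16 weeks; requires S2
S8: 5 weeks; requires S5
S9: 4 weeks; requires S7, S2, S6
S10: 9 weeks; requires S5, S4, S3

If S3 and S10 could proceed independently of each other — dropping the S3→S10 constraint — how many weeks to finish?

Before: longest chain S2→S4→S10 = 8+11+9 = 28, finish 28.
Dropping S3→S10 doesn't change S10's earliest start (19); another predecessor still binds.
After: S2→S4→S10 = 8+11+9 = 28 → 28 weeks.

28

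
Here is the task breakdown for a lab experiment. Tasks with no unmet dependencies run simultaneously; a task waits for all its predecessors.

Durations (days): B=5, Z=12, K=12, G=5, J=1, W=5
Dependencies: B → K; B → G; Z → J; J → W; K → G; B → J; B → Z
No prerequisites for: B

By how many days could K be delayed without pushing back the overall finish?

1

Critical path: B→Z→J→W = 5+12+1+5 = 23, so the finish is 23 days.
The longest chain containing K totals 22 days.
Float = 23 − 22 = 1.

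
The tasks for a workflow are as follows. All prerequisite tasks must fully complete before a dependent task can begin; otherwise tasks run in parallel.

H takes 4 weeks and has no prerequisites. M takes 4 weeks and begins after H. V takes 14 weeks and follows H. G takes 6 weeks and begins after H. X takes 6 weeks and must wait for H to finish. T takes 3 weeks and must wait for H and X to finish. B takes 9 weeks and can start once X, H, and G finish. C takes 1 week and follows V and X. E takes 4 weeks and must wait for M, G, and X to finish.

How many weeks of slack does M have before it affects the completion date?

7

H→V→C = 4+14+1 = 19 sets the makespan at 19 weeks.
The longest chain containing M totals 12 weeks.
So M can slip 15 − 8 = 7 weeks.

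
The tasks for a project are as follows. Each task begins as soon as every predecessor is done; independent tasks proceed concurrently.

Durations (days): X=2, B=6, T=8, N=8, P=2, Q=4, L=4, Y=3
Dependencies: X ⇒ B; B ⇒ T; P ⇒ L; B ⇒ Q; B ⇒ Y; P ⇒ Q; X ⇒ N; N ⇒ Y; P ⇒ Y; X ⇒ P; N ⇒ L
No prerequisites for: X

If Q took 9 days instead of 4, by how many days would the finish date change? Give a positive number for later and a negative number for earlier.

Critical path before the change: X→B→T = 2+6+8 = 16 giving 16 days.
The longest path through Q is only 12 days, so Q has float 4.
The binding chain switches to X→B→Q = 2+6+9 = 17; finish 17 days.
Change in finish: 17 − 16 = +1 days.

1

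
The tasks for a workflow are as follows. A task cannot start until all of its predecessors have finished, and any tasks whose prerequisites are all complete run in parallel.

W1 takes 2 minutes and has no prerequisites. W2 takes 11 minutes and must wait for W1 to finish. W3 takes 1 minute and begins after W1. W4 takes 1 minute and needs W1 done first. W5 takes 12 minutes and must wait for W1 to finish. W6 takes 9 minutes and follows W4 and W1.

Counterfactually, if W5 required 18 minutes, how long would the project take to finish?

Baseline: W1→W5 = 2+12 = 14 → 14 minutes.
W5 lies on that path, so at 18 minutes the path becomes 20 minutes.
No other chain overtakes it, so the finish is 20 minutes.

20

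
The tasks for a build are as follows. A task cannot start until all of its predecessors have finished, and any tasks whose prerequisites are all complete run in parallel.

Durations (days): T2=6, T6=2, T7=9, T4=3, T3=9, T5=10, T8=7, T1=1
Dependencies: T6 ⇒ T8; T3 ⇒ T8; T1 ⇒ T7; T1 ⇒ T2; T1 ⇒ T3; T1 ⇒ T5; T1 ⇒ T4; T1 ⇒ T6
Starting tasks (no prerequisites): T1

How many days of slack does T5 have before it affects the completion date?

T1→T3→T8 = 1+9+7 = 17 sets the makespan at 17 days.
The longest chain containing T5 totals 11 days.
So T5 can slip 17 − 11 = 6 days.

6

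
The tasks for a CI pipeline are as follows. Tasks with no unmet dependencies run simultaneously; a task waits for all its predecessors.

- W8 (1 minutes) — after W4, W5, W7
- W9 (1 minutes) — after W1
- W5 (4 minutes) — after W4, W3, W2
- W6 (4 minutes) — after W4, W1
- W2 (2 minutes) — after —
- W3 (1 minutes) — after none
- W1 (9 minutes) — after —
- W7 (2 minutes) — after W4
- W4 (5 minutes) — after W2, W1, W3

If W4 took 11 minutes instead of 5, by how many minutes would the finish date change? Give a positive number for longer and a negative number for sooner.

As given, the longest chain is W1→W4→W5→W8 = 9+5+4+1 = 19, so the finish is 19 minutes.
W4 lies on that path, so at 11 minutes the path becomes 25 minutes.
No other chain overtakes it, so the finish is 25 minutes.
Change in finish: 25 − 19 = +6 minutes.

6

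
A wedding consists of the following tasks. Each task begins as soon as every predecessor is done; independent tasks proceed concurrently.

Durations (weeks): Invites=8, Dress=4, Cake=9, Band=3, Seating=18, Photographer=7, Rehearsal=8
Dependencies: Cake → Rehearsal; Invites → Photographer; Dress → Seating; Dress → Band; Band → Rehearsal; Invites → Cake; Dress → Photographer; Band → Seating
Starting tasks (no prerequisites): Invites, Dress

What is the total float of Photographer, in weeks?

The longest chain is Invites→Cake→Rehearsal = 8+9+8 = 25; overall finish 25 weeks.
The longest chain containing Photographer totals 15 weeks.
Slack of Photographer = 18 − 8 = 10 weeks.

10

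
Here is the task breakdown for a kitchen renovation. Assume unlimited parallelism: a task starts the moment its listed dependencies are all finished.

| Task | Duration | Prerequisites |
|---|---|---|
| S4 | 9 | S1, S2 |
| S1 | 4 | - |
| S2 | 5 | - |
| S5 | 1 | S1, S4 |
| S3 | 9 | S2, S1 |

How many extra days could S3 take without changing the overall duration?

Critical path: S2→S4→S5 = 5+9+1 = 15, so the finish is 15 days.
The longest chain containing S3 totals 14 days.
So S3 can slip 15 − 14 = 1 day.

1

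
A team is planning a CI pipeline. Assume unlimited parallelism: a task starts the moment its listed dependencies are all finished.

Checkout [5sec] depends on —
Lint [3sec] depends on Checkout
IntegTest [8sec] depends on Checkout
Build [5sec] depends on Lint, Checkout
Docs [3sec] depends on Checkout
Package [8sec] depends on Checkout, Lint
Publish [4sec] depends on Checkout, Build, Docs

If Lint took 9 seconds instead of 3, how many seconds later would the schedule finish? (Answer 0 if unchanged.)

6

Baseline: Checkout→Lint→Build→Publish = 5+3+5+4 = 17 → 17 seconds.
Lint is on the critical path; changing it to 9 makes that path 23 seconds.
No other chain overtakes it, so the finish is 23 seconds.
Change in finish: 23 − 17 = +6 seconds.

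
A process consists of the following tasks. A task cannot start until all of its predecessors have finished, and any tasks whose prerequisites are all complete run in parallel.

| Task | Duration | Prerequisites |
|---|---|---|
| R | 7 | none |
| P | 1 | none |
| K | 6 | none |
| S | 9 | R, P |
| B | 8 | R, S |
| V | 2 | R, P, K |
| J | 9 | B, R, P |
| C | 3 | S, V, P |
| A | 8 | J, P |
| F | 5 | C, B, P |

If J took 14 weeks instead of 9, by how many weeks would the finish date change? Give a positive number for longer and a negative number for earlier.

5

The binding path is R→S→B→J→A = 7+9+8+9+8 = 41; finish at 41 weeks.
J is on the critical path; changing it to 14 makes that path 46 weeks.
That remains the longest chain; total 46 weeks.
Change in finish: 46 − 41 = +5 weeks.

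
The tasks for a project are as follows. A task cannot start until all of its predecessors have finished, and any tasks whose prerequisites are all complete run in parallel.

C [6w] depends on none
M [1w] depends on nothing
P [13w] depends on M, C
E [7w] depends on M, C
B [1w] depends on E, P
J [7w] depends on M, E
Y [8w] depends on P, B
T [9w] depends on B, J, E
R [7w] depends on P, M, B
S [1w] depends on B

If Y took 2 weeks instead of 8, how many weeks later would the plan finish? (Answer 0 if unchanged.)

Baseline: C→P→B→T = 6+13+1+9 = 29 → 29 weeks.
The longest path through Y is only 28 weeks, so Y has float 1.
That remains the longest chain; total 29 weeks.
Change in finish: 29 − 29 = +0 weeks.

0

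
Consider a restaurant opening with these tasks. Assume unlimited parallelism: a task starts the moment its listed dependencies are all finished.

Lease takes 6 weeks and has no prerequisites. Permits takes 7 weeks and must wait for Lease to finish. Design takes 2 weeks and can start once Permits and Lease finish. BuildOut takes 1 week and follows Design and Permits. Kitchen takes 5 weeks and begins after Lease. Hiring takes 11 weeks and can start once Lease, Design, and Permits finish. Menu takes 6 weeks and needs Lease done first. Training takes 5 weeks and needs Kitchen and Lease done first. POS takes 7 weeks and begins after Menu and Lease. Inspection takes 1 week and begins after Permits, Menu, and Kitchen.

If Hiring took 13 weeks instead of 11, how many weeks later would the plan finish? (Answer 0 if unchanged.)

2

Actual critical path: Lease→Permits→Design→Hiring = 6+7+2+11 = 26 ⇒ 26 weeks.
Hiring is on the critical path; changing it to 13 makes that path 28 weeks.
That remains the longest chain; total 28 weeks.
Change in finish: 28 − 26 = +2 weeks.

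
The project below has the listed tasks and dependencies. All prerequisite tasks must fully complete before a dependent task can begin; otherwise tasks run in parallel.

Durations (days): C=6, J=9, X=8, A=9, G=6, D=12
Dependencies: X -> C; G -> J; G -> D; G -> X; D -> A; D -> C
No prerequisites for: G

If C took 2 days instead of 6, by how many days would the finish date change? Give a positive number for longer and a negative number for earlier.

0

Critical path before the change: G→D→A = 6+12+9 = 27 giving 27 days.
The longest path through C is only 24 days, so C has float 3.
The critical path is still G→D→A; finish is now 27 days.
Change in finish: 27 − 27 = +0 days.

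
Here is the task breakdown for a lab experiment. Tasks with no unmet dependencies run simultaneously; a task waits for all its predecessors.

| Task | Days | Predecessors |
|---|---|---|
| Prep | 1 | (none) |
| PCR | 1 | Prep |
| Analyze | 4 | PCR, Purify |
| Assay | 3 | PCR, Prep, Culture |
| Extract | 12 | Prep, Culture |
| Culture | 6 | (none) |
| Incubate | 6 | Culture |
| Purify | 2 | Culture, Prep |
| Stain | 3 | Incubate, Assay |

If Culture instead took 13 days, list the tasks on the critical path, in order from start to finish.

Critical path before the change: Culture→Extract = 6+12 = 18 giving 18 days.
Since Culture is critical, the +7 change carries straight to that chain (now 25 days).
The critical path is still Culture→Extract; finish is now 25 days.

Culture, Extract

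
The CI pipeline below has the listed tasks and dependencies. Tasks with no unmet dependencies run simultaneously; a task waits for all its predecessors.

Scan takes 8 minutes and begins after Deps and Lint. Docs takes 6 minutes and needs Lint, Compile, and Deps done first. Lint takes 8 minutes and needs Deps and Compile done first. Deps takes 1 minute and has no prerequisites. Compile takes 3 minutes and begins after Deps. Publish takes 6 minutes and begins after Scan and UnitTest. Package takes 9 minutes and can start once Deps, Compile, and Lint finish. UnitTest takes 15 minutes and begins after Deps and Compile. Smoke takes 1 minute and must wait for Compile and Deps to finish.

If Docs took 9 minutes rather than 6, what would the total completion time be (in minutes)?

The binding path is Deps→Compile→Lint→Scan→Publish = 1+3+8+8+6 = 26; finish at 26 minutes.
Docs has 8 minutes of float (longest path through it is 18).
That remains the longest chain; total 26 minutes.

26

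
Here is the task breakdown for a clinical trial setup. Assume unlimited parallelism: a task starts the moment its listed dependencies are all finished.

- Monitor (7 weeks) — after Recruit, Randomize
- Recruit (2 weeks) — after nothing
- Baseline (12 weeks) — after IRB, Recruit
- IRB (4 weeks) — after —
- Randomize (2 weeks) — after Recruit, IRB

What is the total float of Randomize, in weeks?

IRB→Baseline = 4+12 = 16 sets the makespan at 16 weeks.
The longest chain containing Randomize totals 13 weeks.
Float = 16 − 13 = 3.

3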